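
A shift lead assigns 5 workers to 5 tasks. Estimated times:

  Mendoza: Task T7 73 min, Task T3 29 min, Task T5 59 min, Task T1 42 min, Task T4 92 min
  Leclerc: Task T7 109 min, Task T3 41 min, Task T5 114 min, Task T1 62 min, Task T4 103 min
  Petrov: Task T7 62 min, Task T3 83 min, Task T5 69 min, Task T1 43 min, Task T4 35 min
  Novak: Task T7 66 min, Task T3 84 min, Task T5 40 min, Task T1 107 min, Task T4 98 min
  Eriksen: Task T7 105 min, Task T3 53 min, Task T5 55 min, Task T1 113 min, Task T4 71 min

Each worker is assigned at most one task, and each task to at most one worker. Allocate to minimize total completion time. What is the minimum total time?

This is a one-to-one assignment (minimum-cost bipartite matching).
Optimal: Mendoza→Task T1 (42 min), Leclerc→Task T3 (41 min), Petrov→Task T4 (35 min), Novak→Task T7 (66 min), Eriksen→Task T5 (55 min) — total 42+41+35+66+55 = 239 min.
Column-greedy (each task in turn goes to its cheapest remaining worker) gives 264 min, worse by 25.

Minimum total: 239 min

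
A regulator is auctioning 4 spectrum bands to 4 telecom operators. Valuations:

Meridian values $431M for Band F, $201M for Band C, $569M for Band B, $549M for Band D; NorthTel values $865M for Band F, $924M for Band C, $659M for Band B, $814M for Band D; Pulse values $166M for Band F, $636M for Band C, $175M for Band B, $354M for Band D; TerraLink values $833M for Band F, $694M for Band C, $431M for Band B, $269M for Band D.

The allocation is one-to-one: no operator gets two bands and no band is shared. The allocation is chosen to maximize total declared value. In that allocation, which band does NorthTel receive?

NorthTel receives Band D.

Treat this as an assignment problem: match each operator to one band.
Optimal: Meridian→Band B ($569M), NorthTel→Band D ($814M), Pulse→Band C ($636M), TerraLink→Band F ($833M) — total 569+814+636+833 = $2852M.
Row-greedy (each operator in turn takes its best remaining band) gives $2680M, worse by 172.
Swapping TerraLink↔NorthTel (TerraLink→Band D $269M, NorthTel→Band F $865M) loses 513.
Every other assignment is strictly worse.
NorthTel's own top band is Band C ($924M), but forcing NorthTel→Band C and reassigning the rest optimally gives only $2680M — worse by 172.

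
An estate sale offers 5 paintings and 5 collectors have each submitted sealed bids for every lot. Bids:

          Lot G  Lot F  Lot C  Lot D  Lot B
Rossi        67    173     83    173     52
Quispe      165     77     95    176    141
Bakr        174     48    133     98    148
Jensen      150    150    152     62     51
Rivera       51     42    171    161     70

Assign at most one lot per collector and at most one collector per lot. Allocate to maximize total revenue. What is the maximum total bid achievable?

Max total: $818

Treat this as an assignment problem: match each collector to one lot.
Optimal: Rossi→Lot F ($173), Quispe→Lot D ($176), Bakr→Lot B ($148), Jensen→Lot G ($150), Rivera→Lot C ($171) — total 173+176+148+150+171 = $818.
Max-entry greedy (repeatedly take the single best remaining cell) gives $745, worse by 73.
Swapping Jensen↔Quispe (Jensen→Lot D $62, Quispe→Lot G $165) loses 99.
Checked against all permutations: $818 is optimal.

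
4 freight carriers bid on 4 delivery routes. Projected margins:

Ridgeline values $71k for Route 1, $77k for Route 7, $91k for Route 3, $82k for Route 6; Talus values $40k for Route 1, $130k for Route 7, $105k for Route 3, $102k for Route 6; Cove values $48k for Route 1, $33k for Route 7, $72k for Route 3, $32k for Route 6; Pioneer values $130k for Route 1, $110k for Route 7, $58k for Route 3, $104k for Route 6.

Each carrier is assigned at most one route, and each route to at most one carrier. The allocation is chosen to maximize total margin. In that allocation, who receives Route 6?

Optimal: Ridgeline→Route 6 ($82k), Talus→Route 7 ($130k), Cove→Route 3 ($72k), Pioneer→Route 1 ($130k) — total 82+130+72+130 = $414k.
Column-greedy (each route in turn goes to its best remaining carrier) gives $383k, worse by 31.
Ridgeline's own top route is Route 3 ($91k), but forcing Ridgeline→Route 3 and reassigning the rest optimally gives only $383k — worse by 31.

Ridgeline receives Route 6.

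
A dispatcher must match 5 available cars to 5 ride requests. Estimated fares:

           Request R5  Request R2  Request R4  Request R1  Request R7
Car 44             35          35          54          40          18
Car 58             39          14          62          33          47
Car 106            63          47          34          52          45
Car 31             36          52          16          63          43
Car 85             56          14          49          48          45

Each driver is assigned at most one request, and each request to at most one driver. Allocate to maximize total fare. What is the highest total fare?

Maximum total: $268

Optimal: Car 44→Request R2 ($35), Car 58→Request R4 ($62), Car 106→Request R5 ($63), Car 31→Request R1 ($63), Car 85→Request R7 ($45) — total 35+62+63+63+45 = $268.
Column-greedy (each request in turn goes to its best remaining driver) gives $243, worse by 25.
Next-best assignment: Car 44→Request R4, Car 58→Request R7, Car 106→Request R2, Car 31→Request R1, Car 85→Request R5 = $267.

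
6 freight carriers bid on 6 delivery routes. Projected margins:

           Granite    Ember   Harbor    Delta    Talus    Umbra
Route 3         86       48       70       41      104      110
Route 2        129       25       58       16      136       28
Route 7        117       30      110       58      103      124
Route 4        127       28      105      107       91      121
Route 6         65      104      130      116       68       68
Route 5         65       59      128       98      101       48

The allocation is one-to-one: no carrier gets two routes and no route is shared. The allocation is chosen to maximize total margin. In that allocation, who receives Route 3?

Treat this as an assignment problem: match each carrier to one route.
Optimal: Granite→Route 7 ($117k), Ember→Route 6 ($104k), Harbor→Route 5 ($128k), Delta→Route 4 ($107k), Talus→Route 2 ($136k), Umbra→Route 3 ($110k) — total 117+104+128+107+136+110 = $702k.
Umbra's own top route is Route 7 ($124k), but forcing Umbra→Route 7 and reassigning the rest optimally gives only $696k — worse by 6.

Umbra receives Route 3.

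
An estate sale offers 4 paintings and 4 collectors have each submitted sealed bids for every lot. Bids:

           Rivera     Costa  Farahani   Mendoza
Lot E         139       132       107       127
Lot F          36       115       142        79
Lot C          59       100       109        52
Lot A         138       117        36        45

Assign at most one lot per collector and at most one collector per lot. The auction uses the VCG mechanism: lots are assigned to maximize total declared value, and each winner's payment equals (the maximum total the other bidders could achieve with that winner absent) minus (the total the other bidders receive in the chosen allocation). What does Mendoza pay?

Mendoza pays $32.

Efficient allocation: Rivera→Lot A ($138), Costa→Lot C ($100), Farahani→Lot F ($142), Mendoza→Lot E ($127); total welfare W = $507.
Mendoza receives Lot E at value $127, so the others get W − 127 = $380.
Without Mendoza: best allocation of the remaining 3 bidders over all 4 lots is Rivera→Lot A ($138), Costa→Lot E ($132), Farahani→Lot F ($142), total $412.
VCG payment = (others' best without Mendoza) − (others' welfare with Mendoza) = 412 − 380 = $32.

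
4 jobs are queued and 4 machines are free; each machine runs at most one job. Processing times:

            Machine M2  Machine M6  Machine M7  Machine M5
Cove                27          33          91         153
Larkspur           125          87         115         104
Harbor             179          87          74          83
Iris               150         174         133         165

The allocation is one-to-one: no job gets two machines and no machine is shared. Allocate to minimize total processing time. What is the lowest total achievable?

Min total: 330 min

This is the linear assignment problem.
Optimal: Cove→Machine M2 (27 min), Larkspur→Machine M6 (87 min), Harbor→Machine M5 (83 min), Iris→Machine M7 (133 min) — total 27+87+83+133 = 330 min.
Row-greedy (each job in turn takes its cheapest remaining machine) gives 353 min, worse by 23.
Next-best assignment: Cove→Machine M2, Larkspur→Machine M5, Harbor→Machine M6, Iris→Machine M7 = 351 min.
Checked against all permutations: 330 min is optimal.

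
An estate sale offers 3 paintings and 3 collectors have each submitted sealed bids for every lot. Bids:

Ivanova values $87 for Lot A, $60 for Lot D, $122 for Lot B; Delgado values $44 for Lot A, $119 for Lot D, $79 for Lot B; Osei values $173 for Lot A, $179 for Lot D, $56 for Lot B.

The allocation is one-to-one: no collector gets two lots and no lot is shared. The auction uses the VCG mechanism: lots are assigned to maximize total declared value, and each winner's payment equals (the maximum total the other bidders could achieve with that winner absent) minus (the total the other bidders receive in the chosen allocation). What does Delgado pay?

Efficient allocation: Ivanova→Lot B ($122), Delgado→Lot D ($119), Osei→Lot A ($173); total welfare W = $414.
Delgado receives Lot D at value $119, so the others get W − 119 = $295.
Without Delgado: best allocation of the remaining 2 bidders over all 3 lots is Ivanova→Lot B ($122), Osei→Lot D ($179), total $301.
VCG payment = (others' best without Delgado) − (others' welfare with Delgado) = 301 − 295 = $6.

Delgado pays $6.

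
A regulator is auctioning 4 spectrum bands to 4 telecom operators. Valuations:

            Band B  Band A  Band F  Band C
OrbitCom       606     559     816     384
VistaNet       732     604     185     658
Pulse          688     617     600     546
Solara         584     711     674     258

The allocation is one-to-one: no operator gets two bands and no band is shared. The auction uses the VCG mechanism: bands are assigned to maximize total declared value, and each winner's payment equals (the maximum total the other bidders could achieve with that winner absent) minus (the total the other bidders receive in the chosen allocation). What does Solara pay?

Efficient allocation: OrbitCom→Band F ($816M), VistaNet→Band C ($658M), Pulse→Band B ($688M), Solara→Band A ($711M); total welfare W = $2873M.
Solara receives Band A at value $711M, so the others get W − 711 = $2162M.
Without Solara: best allocation of the remaining 3 bidders over all 4 bands is OrbitCom→Band F ($816M), VistaNet→Band B ($732M), Pulse→Band A ($617M), total $2165M.
VCG payment = (others' best without Solara) − (others' welfare with Solara) = 2165 − 2162 = $3M.

Solara pays $3M.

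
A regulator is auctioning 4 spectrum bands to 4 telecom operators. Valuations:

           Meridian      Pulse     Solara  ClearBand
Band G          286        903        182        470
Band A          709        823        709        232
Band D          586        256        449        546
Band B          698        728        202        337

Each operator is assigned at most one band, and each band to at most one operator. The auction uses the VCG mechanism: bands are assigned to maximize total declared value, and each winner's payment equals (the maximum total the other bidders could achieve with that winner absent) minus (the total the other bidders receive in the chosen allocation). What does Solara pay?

Solara pays $11M.

Efficient allocation: Meridian→Band B ($698M), Pulse→Band G ($903M), Solara→Band A ($709M), ClearBand→Band D ($546M); total welfare W = $2856M.
Solara receives Band A at value $709M, so the others get W − 709 = $2147M.
Without Solara: best allocation of the remaining 3 bidders over all 4 bands is Meridian→Band A ($709M), Pulse→Band G ($903M), ClearBand→Band D ($546M), total $2158M.
VCG payment = (others' best without Solara) − (others' welfare with Solara) = 2158 − 2147 = $11M.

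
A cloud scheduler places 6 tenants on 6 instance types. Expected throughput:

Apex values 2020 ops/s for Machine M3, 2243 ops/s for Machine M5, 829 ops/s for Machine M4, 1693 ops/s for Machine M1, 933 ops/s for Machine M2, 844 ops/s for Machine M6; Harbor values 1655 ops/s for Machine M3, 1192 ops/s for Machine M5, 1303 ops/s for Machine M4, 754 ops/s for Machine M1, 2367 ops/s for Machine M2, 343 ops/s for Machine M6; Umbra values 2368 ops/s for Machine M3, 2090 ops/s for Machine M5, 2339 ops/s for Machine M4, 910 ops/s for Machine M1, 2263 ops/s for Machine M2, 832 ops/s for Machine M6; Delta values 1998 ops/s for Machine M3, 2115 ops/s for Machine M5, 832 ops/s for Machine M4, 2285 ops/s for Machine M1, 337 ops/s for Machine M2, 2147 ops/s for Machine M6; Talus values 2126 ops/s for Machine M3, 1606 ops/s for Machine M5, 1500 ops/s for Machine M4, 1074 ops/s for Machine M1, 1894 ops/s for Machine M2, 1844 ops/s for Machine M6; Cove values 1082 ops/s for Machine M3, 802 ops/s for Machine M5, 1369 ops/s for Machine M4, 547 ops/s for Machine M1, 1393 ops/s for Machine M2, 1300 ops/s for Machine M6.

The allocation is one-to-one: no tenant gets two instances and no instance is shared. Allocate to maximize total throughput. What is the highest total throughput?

Maximum total: 12660 ops/s

Optimal: Apex→Machine M5 (2243 ops/s), Harbor→Machine M2 (2367 ops/s), Umbra→Machine M4 (2339 ops/s), Delta→Machine M1 (2285 ops/s), Talus→Machine M3 (2126 ops/s), Cove→Machine M6 (1300 ops/s) — total 2243+2367+2339+2285+2126+1300 = 12660 ops/s.
Column-greedy (each instance in turn goes to its best remaining tenant) gives 12063 ops/s, worse by 597.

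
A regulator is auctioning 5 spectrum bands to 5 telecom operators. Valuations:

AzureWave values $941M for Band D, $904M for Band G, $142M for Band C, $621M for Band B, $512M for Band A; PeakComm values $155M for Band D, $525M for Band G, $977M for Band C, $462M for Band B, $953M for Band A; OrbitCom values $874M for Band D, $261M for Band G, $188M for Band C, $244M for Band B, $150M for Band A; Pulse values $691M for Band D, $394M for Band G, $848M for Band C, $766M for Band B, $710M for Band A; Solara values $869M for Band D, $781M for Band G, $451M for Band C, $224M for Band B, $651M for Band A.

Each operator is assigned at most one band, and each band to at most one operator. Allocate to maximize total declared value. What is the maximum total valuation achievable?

Max total: $4172M

This is a one-to-one assignment (maximum-weight bipartite matching).
Optimal: AzureWave→Band G ($904M), PeakComm→Band C ($977M), OrbitCom→Band D ($874M), Pulse→Band B ($766M), Solara→Band A ($651M) — total 904+977+874+766+651 = $4172M.
Column-greedy (each band in turn goes to its best remaining operator) gives $3615M, worse by 557.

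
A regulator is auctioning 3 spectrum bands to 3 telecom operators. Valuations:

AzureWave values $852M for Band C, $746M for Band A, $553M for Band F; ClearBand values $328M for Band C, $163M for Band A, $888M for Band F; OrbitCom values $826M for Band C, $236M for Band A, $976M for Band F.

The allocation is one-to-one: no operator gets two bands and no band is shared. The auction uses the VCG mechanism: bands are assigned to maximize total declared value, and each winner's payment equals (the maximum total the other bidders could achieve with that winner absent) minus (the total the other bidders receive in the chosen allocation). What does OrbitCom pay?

OrbitCom pays $106M.

Efficient allocation: AzureWave→Band A ($746M), ClearBand→Band F ($888M), OrbitCom→Band C ($826M); total welfare W = $2460M.
OrbitCom receives Band C at value $826M, so the others get W − 826 = $1634M.
Without OrbitCom: best allocation of the remaining 2 bidders over all 3 bands is AzureWave→Band C ($852M), ClearBand→Band F ($888M), total $1740M.
VCG payment = (others' best without OrbitCom) − (others' welfare with OrbitCom) = 1740 − 1634 = $106M.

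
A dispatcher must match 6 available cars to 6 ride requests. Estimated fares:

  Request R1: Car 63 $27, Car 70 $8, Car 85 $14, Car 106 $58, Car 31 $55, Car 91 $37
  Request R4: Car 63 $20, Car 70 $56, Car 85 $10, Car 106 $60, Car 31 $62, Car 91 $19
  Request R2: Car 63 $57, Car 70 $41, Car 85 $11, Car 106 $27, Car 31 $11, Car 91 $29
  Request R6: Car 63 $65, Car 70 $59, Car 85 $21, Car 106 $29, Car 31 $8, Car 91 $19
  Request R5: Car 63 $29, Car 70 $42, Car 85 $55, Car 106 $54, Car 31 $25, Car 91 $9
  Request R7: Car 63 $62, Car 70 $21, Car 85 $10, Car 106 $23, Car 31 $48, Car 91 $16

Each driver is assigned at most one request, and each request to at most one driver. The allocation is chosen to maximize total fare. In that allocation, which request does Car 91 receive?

Car 91 receives Request R2.

Optimal: Car 63→Request R7 ($62), Car 70→Request R6 ($59), Car 85→Request R5 ($55), Car 106→Request R1 ($58), Car 31→Request R4 ($62), Car 91→Request R2 ($29) — total 62+59+55+58+62+29 = $325.
Max-entry greedy (repeatedly take the single best remaining cell) gives $297, worse by 28.
Next-best assignment: Car 63→Request R7, Car 70→Request R6, Car 85→Request R5, Car 106→Request R4, Car 31→Request R1, Car 91→Request R2 = $320.
Swapping Car 91↔Car 85 (Car 91→Request R5 $9, Car 85→Request R2 $11) loses 64.
Every other assignment is strictly worse.
Car 91's own top request is Request R1 ($37), but forcing Car 91→Request R1 and reassigning the rest optimally gives only $316 — worse by 9.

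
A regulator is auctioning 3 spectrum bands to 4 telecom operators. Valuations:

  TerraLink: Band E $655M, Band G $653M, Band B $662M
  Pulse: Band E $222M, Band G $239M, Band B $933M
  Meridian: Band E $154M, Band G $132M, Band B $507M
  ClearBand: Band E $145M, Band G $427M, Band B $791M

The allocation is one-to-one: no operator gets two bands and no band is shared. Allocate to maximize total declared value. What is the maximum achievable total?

This is the linear assignment problem.
Optimal: TerraLink→Band E ($655M), ClearBand→Band G ($427M), Pulse→Band B ($933M) — total 655+427+933 = $2015M.
Swapping ClearBand↔Pulse (ClearBand→Band B $791M, Pulse→Band G $239M) loses 330.
Checked against all permutations: $2015M is optimal.

Max total: $2015M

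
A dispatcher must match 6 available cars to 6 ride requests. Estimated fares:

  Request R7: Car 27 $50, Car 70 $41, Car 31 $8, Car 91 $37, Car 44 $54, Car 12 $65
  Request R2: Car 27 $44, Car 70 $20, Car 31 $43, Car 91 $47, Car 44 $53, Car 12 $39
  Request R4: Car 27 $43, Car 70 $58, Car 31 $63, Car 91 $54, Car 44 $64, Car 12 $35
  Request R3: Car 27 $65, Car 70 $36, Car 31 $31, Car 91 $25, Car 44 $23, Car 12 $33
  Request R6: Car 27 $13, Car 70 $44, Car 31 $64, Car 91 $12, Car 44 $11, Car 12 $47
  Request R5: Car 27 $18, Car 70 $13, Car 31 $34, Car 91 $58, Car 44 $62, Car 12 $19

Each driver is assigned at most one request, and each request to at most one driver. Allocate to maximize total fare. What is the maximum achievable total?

This is the linear assignment problem.
Optimal: Car 27→Request R3 ($65), Car 70→Request R4 ($58), Car 31→Request R6 ($64), Car 91→Request R5 ($58), Car 44→Request R2 ($53), Car 12→Request R7 ($65) — total 65+58+64+58+53+65 = $363.
Row-greedy (each driver in turn takes its best remaining request) gives $338, worse by 25.
Next-best assignment: Car 27→Request R3, Car 70→Request R4, Car 31→Request R6, Car 91→Request R2, Car 44→Request R5, Car 12→Request R7 = $361.
No other one-to-one assignment exceeds $363.

Max total: $363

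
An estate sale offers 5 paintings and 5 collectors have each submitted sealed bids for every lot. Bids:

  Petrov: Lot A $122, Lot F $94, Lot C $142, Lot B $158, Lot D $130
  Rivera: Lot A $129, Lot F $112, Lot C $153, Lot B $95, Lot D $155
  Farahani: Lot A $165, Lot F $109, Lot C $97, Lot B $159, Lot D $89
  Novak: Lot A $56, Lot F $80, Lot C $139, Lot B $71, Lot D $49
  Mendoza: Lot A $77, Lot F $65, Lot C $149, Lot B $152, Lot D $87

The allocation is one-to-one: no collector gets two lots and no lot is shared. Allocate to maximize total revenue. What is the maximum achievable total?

Optimal: Petrov→Lot B ($158), Rivera→Lot D ($155), Farahani→Lot A ($165), Novak→Lot F ($80), Mendoza→Lot C ($149) — total 158+155+165+80+149 = $707.
Row-greedy (each collector in turn takes its best remaining lot) gives $682, worse by 25.
Next-best assignment: Petrov→Lot F, Rivera→Lot D, Farahani→Lot A, Novak→Lot C, Mendoza→Lot B = $705.
Swapping Novak↔Petrov (Novak→Lot B $71, Petrov→Lot F $94) loses 73.

Max total: $707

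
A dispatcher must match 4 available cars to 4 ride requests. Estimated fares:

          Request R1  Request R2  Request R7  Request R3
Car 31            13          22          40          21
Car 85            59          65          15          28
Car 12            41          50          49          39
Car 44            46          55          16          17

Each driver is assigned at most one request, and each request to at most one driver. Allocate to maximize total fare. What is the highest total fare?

Optimal: Car 31→Request R7 ($40), Car 85→Request R1 ($59), Car 12→Request R3 ($39), Car 44→Request R2 ($55) — total 40+59+39+55 = $193.
Max-entry greedy (repeatedly take the single best remaining cell) gives $181, worse by 12.
Every other assignment is strictly worse.

Max total: $193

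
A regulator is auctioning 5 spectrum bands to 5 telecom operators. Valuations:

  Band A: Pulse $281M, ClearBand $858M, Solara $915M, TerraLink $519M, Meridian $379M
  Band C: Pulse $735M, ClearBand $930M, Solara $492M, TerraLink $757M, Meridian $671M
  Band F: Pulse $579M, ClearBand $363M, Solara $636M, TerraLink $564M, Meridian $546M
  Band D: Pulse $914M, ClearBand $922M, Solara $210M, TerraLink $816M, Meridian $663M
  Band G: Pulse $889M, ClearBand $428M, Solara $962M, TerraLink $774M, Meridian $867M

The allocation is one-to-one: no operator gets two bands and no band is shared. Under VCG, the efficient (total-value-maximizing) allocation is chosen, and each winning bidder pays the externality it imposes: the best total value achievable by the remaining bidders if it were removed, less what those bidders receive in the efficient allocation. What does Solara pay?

Solara pays $121M.

Efficient allocation: Pulse→Band D ($914M), ClearBand→Band C ($930M), Solara→Band A ($915M), TerraLink→Band F ($564M), Meridian→Band G ($867M); total welfare W = $4190M.
Solara receives Band A at value $915M, so the others get W − 915 = $3275M.
Without Solara: best allocation of the remaining 4 bidders over all 5 bands is Pulse→Band D ($914M), ClearBand→Band A ($858M), TerraLink→Band C ($757M), Meridian→Band G ($867M), total $3396M.
VCG payment = (others' best without Solara) − (others' welfare with Solara) = 3396 − 3275 = $121M.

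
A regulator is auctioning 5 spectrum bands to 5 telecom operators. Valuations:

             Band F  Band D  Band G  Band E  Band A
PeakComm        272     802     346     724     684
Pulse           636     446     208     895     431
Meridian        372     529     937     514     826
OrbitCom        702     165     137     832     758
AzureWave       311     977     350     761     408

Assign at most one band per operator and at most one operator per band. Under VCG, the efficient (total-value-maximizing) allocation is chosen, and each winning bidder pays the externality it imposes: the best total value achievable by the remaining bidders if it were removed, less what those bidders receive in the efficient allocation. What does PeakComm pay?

Efficient allocation: PeakComm→Band A ($684M), Pulse→Band E ($895M), Meridian→Band G ($937M), OrbitCom→Band F ($702M), AzureWave→Band D ($977M); total welfare W = $4195M.
PeakComm receives Band A at value $684M, so the others get W − 684 = $3511M.
Without PeakComm: best allocation of the remaining 4 bidders over all 5 bands is Pulse→Band E ($895M), Meridian→Band G ($937M), OrbitCom→Band A ($758M), AzureWave→Band D ($977M), total $3567M.
VCG payment = (others' best without PeakComm) − (others' welfare with PeakComm) = 3567 − 3511 = $56M.

PeakComm pays $56M.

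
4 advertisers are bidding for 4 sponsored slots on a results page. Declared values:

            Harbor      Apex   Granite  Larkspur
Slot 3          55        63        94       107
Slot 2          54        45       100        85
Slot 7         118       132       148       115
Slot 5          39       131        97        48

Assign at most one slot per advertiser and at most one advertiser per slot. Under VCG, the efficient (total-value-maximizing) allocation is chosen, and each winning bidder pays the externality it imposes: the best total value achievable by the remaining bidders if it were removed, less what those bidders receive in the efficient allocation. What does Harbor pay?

Efficient allocation: Harbor→Slot 7 ($118), Apex→Slot 5 ($131), Granite→Slot 2 ($100), Larkspur→Slot 3 ($107); total welfare W = $456.
Harbor receives Slot 7 at value $118, so the others get W − 118 = $338.
Without Harbor: best allocation of the remaining 3 bidders over all 4 slots is Apex→Slot 5 ($131), Granite→Slot 7 ($148), Larkspur→Slot 3 ($107), total $386.
VCG payment = (others' best without Harbor) − (others' welfare with Harbor) = 386 − 338 = $48.

Harbor pays $48.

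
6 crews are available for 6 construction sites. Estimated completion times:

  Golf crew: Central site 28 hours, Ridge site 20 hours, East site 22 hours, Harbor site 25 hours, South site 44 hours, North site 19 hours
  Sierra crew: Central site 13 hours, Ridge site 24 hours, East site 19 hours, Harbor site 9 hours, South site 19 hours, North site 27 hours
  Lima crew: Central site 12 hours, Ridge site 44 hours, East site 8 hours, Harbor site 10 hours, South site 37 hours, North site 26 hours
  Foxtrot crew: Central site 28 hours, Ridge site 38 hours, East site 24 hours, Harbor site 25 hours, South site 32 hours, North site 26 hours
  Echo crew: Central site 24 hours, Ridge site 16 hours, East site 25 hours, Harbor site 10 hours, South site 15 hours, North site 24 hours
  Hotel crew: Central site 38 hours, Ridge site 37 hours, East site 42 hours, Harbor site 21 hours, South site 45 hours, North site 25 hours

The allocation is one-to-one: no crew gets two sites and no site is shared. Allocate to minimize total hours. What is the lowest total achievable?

Minimum total: 103 hours

Optimal: Golf crew→Ridge site (20 hours), Sierra crew→Central site (13 hours), Lima crew→East site (8 hours), Foxtrot crew→North site (26 hours), Echo crew→South site (15 hours), Hotel crew→Harbor site (21 hours) — total 20+13+8+26+15+21 = 103 hours.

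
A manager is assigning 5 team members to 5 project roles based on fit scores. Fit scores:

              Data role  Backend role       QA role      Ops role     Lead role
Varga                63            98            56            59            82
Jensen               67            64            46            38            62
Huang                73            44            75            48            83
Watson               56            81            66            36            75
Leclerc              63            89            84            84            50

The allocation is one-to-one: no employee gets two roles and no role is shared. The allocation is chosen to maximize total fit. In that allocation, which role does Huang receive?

Huang receives QA role.

This is the linear assignment problem.
Optimal: Varga→Backend role (98 pts), Jensen→Data role (67 pts), Huang→QA role (75 pts), Watson→Lead role (75 pts), Leclerc→Ops role (84 pts) — total 98+67+75+75+84 = 399 pts.
Row-greedy (each employee in turn takes its best remaining role) gives 398 pts, worse by 1.
Huang's own top role is Lead role (83 pts), but forcing Huang→Lead role and reassigning the rest optimally gives only 398 pts — worse by 1.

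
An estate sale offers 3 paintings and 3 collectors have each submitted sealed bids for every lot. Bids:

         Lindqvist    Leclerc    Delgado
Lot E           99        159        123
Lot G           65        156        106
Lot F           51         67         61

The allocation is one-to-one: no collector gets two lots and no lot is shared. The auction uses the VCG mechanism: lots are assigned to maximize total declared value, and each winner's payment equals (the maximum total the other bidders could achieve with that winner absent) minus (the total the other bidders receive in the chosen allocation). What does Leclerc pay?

Leclerc pays $31.

Efficient allocation: Lindqvist→Lot F ($51), Leclerc→Lot G ($156), Delgado→Lot E ($123); total welfare W = $330.
Leclerc receives Lot G at value $156, so the others get W − 156 = $174.
Without Leclerc: best allocation of the remaining 2 bidders over all 3 lots is Lindqvist→Lot E ($99), Delgado→Lot G ($106), total $205.
VCG payment = (others' best without Leclerc) − (others' welfare with Leclerc) = 205 − 174 = $31.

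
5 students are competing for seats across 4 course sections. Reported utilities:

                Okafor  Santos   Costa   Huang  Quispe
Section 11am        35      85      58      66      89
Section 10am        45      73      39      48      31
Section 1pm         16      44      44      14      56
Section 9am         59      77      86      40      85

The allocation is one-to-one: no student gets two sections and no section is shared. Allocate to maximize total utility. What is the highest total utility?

Optimal: Huang→Section 11am (66 points), Santos→Section 10am (73 points), Quispe→Section 1pm (56 points), Costa→Section 9am (86 points) — total 66+73+56+86 = 281 points.
Row-greedy (each student in turn takes its best remaining section) gives 236 points, worse by 45.
Next-best assignment: Santos→Section 11am, Huang→Section 10am, Quispe→Section 1pm, Costa→Section 9am = 275 points.
Swapping Quispe↔Santos (Quispe→Section 10am 31 points, Santos→Section 1pm 44 points) loses 54.
Every other assignment is strictly worse.

Max total: 281 points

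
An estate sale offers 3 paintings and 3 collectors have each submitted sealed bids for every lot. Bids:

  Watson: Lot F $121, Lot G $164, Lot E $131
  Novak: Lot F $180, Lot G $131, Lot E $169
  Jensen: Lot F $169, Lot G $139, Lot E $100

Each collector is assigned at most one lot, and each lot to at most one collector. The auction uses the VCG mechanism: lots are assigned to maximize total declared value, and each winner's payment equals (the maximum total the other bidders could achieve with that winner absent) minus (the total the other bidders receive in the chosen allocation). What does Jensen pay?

Efficient allocation: Watson→Lot G ($164), Novak→Lot E ($169), Jensen→Lot F ($169); total welfare W = $502.
Jensen receives Lot F at value $169, so the others get W − 169 = $333.
Without Jensen: best allocation of the remaining 2 bidders over all 3 lots is Watson→Lot G ($164), Novak→Lot F ($180), total $344.
VCG payment = (others' best without Jensen) − (others' welfare with Jensen) = 344 − 333 = $11.

Jensen pays $11.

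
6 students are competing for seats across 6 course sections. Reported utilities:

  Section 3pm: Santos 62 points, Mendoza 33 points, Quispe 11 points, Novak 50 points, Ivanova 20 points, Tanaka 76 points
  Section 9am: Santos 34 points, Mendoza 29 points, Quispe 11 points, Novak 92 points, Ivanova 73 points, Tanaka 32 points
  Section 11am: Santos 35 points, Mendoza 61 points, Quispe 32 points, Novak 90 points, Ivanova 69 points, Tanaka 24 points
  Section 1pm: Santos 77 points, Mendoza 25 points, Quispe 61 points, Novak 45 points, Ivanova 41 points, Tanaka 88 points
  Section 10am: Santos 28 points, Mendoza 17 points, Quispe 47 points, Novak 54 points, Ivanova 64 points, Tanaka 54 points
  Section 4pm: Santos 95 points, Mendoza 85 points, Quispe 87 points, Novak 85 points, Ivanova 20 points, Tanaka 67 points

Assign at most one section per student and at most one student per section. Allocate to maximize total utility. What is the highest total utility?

Max total: 457 points

Treat this as an assignment problem: match each student to one section.
Optimal: Santos→Section 1pm (77 points), Mendoza→Section 11am (61 points), Quispe→Section 4pm (87 points), Novak→Section 9am (92 points), Ivanova→Section 10am (64 points), Tanaka→Section 3pm (76 points) — total 77+61+87+92+64+76 = 457 points.
Column-greedy (each section in turn goes to its best remaining student) gives 446 points, worse by 11.
Next-best assignment: Santos→Section 3pm, Mendoza→Section 11am, Quispe→Section 4pm, Novak→Section 9am, Ivanova→Section 10am, Tanaka→Section 1pm = 454 points.
Swapping Santos↔Novak (Santos→Section 9am 34 points, Novak→Section 1pm 45 points) loses 90.
Every other assignment is strictly worse.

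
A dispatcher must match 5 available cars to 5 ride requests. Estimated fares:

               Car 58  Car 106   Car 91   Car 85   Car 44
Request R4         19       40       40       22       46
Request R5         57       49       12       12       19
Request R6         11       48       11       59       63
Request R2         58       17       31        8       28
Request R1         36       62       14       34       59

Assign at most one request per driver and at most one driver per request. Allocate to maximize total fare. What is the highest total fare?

Optimal: Car 58→Request R2 ($58), Car 106→Request R5 ($49), Car 91→Request R4 ($40), Car 85→Request R6 ($59), Car 44→Request R1 ($59) — total 58+49+40+59+59 = $265.
Checked against all permutations: $265 is optimal.

Max total: $265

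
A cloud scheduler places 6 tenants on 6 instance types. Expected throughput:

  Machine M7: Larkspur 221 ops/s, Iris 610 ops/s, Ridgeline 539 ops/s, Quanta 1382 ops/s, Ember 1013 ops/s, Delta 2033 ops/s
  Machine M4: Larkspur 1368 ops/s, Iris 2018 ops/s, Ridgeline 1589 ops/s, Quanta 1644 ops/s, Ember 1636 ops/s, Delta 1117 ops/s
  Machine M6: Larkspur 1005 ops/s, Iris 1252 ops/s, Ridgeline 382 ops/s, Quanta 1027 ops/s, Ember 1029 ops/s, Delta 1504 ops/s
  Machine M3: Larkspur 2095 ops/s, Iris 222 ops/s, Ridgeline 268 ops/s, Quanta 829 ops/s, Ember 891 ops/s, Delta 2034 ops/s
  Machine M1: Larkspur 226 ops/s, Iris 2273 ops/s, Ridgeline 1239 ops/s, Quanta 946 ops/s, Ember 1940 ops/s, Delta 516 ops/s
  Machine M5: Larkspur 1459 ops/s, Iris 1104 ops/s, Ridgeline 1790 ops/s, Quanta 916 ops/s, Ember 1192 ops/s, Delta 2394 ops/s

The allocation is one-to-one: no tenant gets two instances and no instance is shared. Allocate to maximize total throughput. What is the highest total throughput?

Max total: 10903 ops/s

This is the linear assignment problem.
Optimal: Larkspur→Machine M3 (2095 ops/s), Iris→Machine M4 (2018 ops/s), Ridgeline→Machine M5 (1790 ops/s), Quanta→Machine M6 (1027 ops/s), Ember→Machine M1 (1940 ops/s), Delta→Machine M7 (2033 ops/s) — total 2095+2018+1790+1027+1940+2033 = 10903 ops/s.
Column-greedy (each instance in turn goes to its best remaining tenant) gives 9330 ops/s, worse by 1573.
Next-best assignment: Larkspur→Machine M3, Iris→Machine M1, Ridgeline→Machine M5, Quanta→Machine M4, Ember→Machine M6, Delta→Machine M7 = 10864 ops/s.
Checked against all permutations: 10903 ops/s is optimal.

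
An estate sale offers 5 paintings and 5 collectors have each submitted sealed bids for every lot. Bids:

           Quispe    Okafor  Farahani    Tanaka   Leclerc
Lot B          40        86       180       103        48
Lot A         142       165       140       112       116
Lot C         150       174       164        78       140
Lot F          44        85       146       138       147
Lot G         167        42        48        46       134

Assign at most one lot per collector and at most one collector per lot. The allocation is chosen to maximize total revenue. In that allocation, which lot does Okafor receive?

Optimal: Quispe→Lot G ($167), Okafor→Lot A ($165), Farahani→Lot B ($180), Tanaka→Lot F ($138), Leclerc→Lot C ($140) — total 167+165+180+138+140 = $790.
Column-greedy (each lot in turn goes to its best remaining collector) gives $688, worse by 102.
Okafor's own top lot is Lot C ($174), but forcing Okafor→Lot C and reassigning the rest optimally gives only $780 — worse by 10.

Okafor receives Lot A.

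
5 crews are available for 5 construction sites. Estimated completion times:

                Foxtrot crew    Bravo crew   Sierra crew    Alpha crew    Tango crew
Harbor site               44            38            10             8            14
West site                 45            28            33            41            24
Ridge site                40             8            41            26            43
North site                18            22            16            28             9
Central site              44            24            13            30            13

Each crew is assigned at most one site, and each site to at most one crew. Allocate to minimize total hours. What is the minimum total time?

Minimum total: 71 hours

Optimal: Foxtrot crew→North site (18 hours), Bravo crew→Ridge site (8 hours), Sierra crew→Central site (13 hours), Alpha crew→Harbor site (8 hours), Tango crew→West site (24 hours) — total 18+8+13+8+24 = 71 hours.
Column-greedy (each site in turn goes to its cheapest remaining crew) gives 100 hours, worse by 29.
Checked against all permutations: 71 hours is optimal.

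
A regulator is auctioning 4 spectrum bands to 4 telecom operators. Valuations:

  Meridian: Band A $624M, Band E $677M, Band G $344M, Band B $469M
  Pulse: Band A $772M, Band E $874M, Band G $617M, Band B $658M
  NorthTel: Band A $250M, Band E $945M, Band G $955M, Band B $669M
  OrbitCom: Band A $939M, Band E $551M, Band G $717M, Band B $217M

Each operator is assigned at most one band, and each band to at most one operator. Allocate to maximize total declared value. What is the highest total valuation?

Maximum total: $3237M

This is the linear assignment problem.
Optimal: Meridian→Band B ($469M), Pulse→Band E ($874M), NorthTel→Band G ($955M), OrbitCom→Band A ($939M) — total 469+874+955+939 = $3237M.
Row-greedy (each operator in turn takes its best remaining band) gives $2621M, worse by 616.
Next-best assignment: Meridian→Band E, Pulse→Band B, NorthTel→Band G, OrbitCom→Band A = $3229M.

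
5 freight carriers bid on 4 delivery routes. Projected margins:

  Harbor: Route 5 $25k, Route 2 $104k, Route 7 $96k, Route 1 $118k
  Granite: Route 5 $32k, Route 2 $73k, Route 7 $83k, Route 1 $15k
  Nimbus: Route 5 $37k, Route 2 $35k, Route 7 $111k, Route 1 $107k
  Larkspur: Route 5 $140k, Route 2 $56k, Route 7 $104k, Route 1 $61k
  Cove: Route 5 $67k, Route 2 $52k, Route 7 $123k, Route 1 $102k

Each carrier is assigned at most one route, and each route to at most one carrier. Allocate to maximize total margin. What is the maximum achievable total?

Optimal: Larkspur→Route 5 ($140k), Harbor→Route 2 ($104k), Cove→Route 7 ($123k), Nimbus→Route 1 ($107k) — total 140+104+123+107 = $474k.
Row-greedy (each carrier in turn takes its best remaining route) gives $294k, worse by 180.
Swapping Cove↔Larkspur (Cove→Route 5 $67k, Larkspur→Route 7 $104k) loses 92.
Checked against all permutations: $474k is optimal.

Maximum total: $474k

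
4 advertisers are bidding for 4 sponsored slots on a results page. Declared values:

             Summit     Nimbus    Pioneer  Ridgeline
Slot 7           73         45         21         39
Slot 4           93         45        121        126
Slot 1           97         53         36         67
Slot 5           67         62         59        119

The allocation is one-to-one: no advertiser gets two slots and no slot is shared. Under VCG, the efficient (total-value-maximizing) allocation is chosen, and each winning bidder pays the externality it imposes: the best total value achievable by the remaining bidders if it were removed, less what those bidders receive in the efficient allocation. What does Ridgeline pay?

Ridgeline pays $17.

Efficient allocation: Summit→Slot 1 ($97), Nimbus→Slot 7 ($45), Pioneer→Slot 4 ($121), Ridgeline→Slot 5 ($119); total welfare W = $382.
Ridgeline receives Slot 5 at value $119, so the others get W − 119 = $263.
Without Ridgeline: best allocation of the remaining 3 bidders over all 4 slots is Summit→Slot 1 ($97), Nimbus→Slot 5 ($62), Pioneer→Slot 4 ($121), total $280.
VCG payment = (others' best without Ridgeline) − (others' welfare with Ridgeline) = 280 − 263 = $17.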